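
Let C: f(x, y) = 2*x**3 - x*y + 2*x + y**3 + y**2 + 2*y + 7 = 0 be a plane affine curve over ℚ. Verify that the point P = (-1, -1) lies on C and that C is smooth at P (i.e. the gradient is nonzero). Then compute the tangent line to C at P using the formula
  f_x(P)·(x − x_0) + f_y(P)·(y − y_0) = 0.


Tangent line at P: 9*x + 4*y + 13 = 0.

Step 1: f(-1, -1) = 0, so P lies on C.
Step 2: partial derivatives
  f_x(x, y) = 6*x**2 - y + 2, f_y(x, y) = -x + 3*y**2 + 2*y + 2.
  f_x(P) = 9, f_y(P) = 4 (gradient nonzero, so P is smooth).
Step 3: tangent line at P: 9·(x − -1) + 4·(y − -1) = 0.
Expanding: 9*x + 4*y + 13 = 0.


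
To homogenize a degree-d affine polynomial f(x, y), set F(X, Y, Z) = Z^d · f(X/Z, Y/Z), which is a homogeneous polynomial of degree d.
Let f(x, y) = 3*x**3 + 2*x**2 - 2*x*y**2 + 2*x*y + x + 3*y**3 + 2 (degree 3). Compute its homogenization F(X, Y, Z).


F(X, Y, Z) = 3*X**3 + 2*X**2*Z - 2*X*Y**2 + 2*X*Y*Z + X*Z**2 + 3*Y**3 + 2*Z**3

deg(f) = 3.
Substitute x = X/Z, y = Y/Z into f, then multiply by Z^3.
  monomial 3·x^3·y^0 ↦ 3·X^3·Y^0·Z^0.
  monomial 2·x^2·y^0 ↦ 2·X^2·Y^0·Z^1.
  monomial -2·x^1·y^2 ↦ -2·X^1·Y^2·Z^0.
  monomial 2·x^1·y^1 ↦ 2·X^1·Y^1·Z^1.
  monomial 1·x^1·y^0 ↦ 1·X^1·Y^0·Z^2.
  monomial 3·x^0·y^3 ↦ 3·X^0·Y^3·Z^0.
  monomial 2·x^0·y^0 ↦ 2·X^0·Y^0·Z^3.
Collecting: F(X, Y, Z) = 3*X**3 + 2*X**2*Z - 2*X*Y**2 + 2*X*Y*Z + X*Z**2 + 3*Y**3 + 2*Z**3.


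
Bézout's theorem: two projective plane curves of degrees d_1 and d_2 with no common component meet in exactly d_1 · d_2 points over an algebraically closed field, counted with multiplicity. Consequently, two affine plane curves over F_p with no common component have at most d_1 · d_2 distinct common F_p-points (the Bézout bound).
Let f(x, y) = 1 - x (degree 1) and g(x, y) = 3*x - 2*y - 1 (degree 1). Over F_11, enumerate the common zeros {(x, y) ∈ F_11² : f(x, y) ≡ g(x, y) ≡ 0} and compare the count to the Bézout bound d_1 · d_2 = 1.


Common zeros: {(1, 1)}; count = 1; Bézout bound = 1.

deg(f) = 1, deg(g) = 1, so Bézout bound = 1.
Scan x ∈ F_11. For each x, list the y ∈ F_11 with f(x, y) ≡ 0 and those with g(x, y) ≡ 0 (mod 11); the common zeros in that column are the intersection.
  x = 0: f ≡ 0 at y ∈ ∅; g ≡ 0 at y ∈ {5}; common: ∅.
  x = 1: f ≡ 0 at y ∈ {0, 1, 2, 3, 4, 5, 6, 7, 8, 9, 10}; g ≡ 0 at y ∈ {1}; common: {1}.
  x = 2: f ≡ 0 at y ∈ ∅; g ≡ 0 at y ∈ {8}; common: ∅.
  x = 3: f ≡ 0 at y ∈ ∅; g ≡ 0 at y ∈ {4}; common: ∅.
  x = 4: f ≡ 0 at y ∈ ∅; g ≡ 0 at y ∈ {0}; common: ∅.
  x = 5: f ≡ 0 at y ∈ ∅; g ≡ 0 at y ∈ {7}; common: ∅.
  x = 6: f ≡ 0 at y ∈ ∅; g ≡ 0 at y ∈ {3}; common: ∅.
  x = 7: f ≡ 0 at y ∈ ∅; g ≡ 0 at y ∈ {10}; common: ∅.
  x = 8: f ≡ 0 at y ∈ ∅; g ≡ 0 at y ∈ {6}; common: ∅.
  x = 9: f ≡ 0 at y ∈ ∅; g ≡ 0 at y ∈ {2}; common: ∅.
  x = 10: f ≡ 0 at y ∈ ∅; g ≡ 0 at y ∈ {9}; common: ∅.
Collecting: common zeros = {(1, 1)}, so the count is 1.
Comparison with the Bézout bound: 1 ≤ 1 = deg(f)·deg(g), as expected for curves with no common component (the bound is attained).


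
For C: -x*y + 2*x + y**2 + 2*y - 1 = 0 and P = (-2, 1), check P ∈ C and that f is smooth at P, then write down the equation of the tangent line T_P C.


Tangent line at P: x + 6*y - 4 = 0.

Step 1: f(-2, 1) = 0, so P lies on C.
Step 2: partial derivatives
  f_x(x, y) = 2 - y, f_y(x, y) = -x + 2*y + 2.
  f_x(P) = 1, f_y(P) = 6 (gradient nonzero, so P is smooth).
Step 3: tangent line at P: 1·(x − -2) + 6·(y − 1) = 0.
Expanding: x + 6*y - 4 = 0.


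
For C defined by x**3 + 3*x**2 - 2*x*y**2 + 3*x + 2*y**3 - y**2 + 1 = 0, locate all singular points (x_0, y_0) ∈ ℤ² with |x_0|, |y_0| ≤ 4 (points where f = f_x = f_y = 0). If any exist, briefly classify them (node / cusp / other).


Singular points: {(-1, 0)}; classification: cusp.

Compute partial derivatives:
  f_x = 3*x**2 + 6*x - 2*y**2 + 3.
  f_y = -4*x*y + 6*y**2 - 2*y.
Scan x_0 ∈ {−4, ..., 4}. For each x_0, f_y(x_0, y) is a polynomial in y; find its integer roots y ∈ {−4, ..., 4}, then test f_x and f at those candidates.
  x = -4: f_y(-4, y) = 6*y**2 + 14*y; vanishes at y ∈ {0}. (-4, 0): f_x = 27 ≠ 0.
  x = -3: f_y(-3, y) = 6*y**2 + 10*y; vanishes at y ∈ {0}. (-3, 0): f_x = 12 ≠ 0.
  x = -2: f_y(-2, y) = 6*y**2 + 6*y; vanishes at y ∈ {-1, 0}. (-2, -1): f_x = 1 ≠ 0; (-2, 0): f_x = 3 ≠ 0.
  x = -1: f_y(-1, y) = 6*y**2 + 2*y; vanishes at y ∈ {0}. (-1, 0): f_x = 0, f = 0 — SINGULAR.
  x = 0: f_y(0, y) = 6*y**2 - 2*y; vanishes at y ∈ {0}. (0, 0): f_x = 3 ≠ 0.
  x = 1: f_y(1, y) = 6*y**2 - 6*y; vanishes at y ∈ {0, 1}. (1, 0): f_x = 12 ≠ 0; (1, 1): f_x = 10 ≠ 0.
  x = 2: f_y(2, y) = 6*y**2 - 10*y; vanishes at y ∈ {0}. (2, 0): f_x = 27 ≠ 0.
  x = 3: f_y(3, y) = 6*y**2 - 14*y; vanishes at y ∈ {0}. (3, 0): f_x = 48 ≠ 0.
  x = 4: f_y(4, y) = 6*y**2 - 18*y; vanishes at y ∈ {0, 3}. (4, 0): f_x = 75 ≠ 0; (4, 3): f_x = 57 ≠ 0.
Only singular point on the grid: (-1, 0).
Classify: substitute x = -1 + u, y = 0 + v and expand: f = u**3 - 2*u*v**2 + 2*v**3 + v**2.
No constant or linear terms (consistent with a singular point). Quadratic part: v**2. Cubic part: u**3 - 2*u*v**2 + 2*v**3.
The quadratic part v**2 is a perfect square, so there is a single (double) tangent line v = 0, i.e. y = 0. Restricting the cubic part to that line (v = 0) leaves u**3 ≠ 0, so f is not divisible by v and the branch is v² ≈ -u**3 to lowest order — this is a cusp.
Classification: cusp.


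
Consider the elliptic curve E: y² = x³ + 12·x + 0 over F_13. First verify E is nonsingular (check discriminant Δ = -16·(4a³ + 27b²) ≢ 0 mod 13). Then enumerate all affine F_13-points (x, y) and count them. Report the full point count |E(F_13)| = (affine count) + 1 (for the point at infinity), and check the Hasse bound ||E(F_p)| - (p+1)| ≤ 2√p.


Affine points = {(0, 0), (1, 0), (5, 4), (5, 9), (8, 6), (8, 7), (12, 0)}; affine count = 7; |E(F_13)| = 8.

Discriminant check: Δ ∝ 4a³ + 27b² = 4·12³ + 27·0² = 4·1728 + 27·0 ≡ 9 (mod 13). Nonzero ⇒ E is nonsingular.
For each x ∈ F_13, compute rhs = x³ + 12·x + 0 mod 13, then count y ∈ F_13 with y² ≡ rhs.
  x = 0: rhs = 0, matching y values: 0 (1 points).
  x = 1: rhs = 0, matching y values: 0 (1 points).
  x = 2: rhs = 6, matching y values: none (0 points).
  x = 3: rhs = 11, matching y values: none (0 points).
  x = 4: rhs = 8, matching y values: none (0 points).
  x = 5: rhs = 3, matching y values: 4, 9 (2 points).
  x = 6: rhs = 2, matching y values: none (0 points).
  x = 7: rhs = 11, matching y values: none (0 points).
  x = 8: rhs = 10, matching y values: 6, 7 (2 points).
  x = 9: rhs = 5, matching y values: none (0 points).
  x = 10: rhs = 2, matching y values: none (0 points).
  x = 11: rhs = 7, matching y values: none (0 points).
  x = 12: rhs = 0, matching y values: 0 (1 points).
Total affine count: 7.
Full point count |E(F_13)| = 7 + 1 = 8.
Hasse bound: |8 − (13+1)| = |-6| = 6 ≤ 2√13 ≈ 7.2111 ✓.


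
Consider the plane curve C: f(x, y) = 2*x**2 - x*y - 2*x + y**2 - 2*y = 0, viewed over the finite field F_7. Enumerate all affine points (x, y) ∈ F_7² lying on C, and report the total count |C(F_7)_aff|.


Affine F_7-points: {(0, 0), (0, 2), (1, 0), (1, 3), (2, 2), (5, 3), (5, 4)}; count = 7.

For each of the 49 pairs (x, y) ∈ F_7², evaluate f(x, y) mod 7. Record the zeros.
  x = 0: [0↦0, 1↦6, 2↦0, 3↦3, 4↦1, 5↦1, 6↦3]  zeros at y ∈ {0, 2}
  x = 1: [0↦0, 1↦5, 2↦5, 3↦0, 4↦4, 5↦3, 6↦4]  zeros at y ∈ {0, 3}
  x = 2: [0↦4, 1↦1, 2↦0, 3↦1, 4↦4, 5↦2, 6↦2]  zeros at y ∈ {2}
  x = 3: [0↦5, 1↦1, 2↦6, 3↦6, 4↦1, 5↦5, 6↦4]  zeros at y ∈ ∅
  x = 4: [0↦3, 1↦5, 2↦2, 3↦1, 4↦2, 5↦5, 6↦3]  zeros at y ∈ ∅
  x = 5: [0↦5, 1↦6, 2↦2, 3↦0, 4↦0, 5↦2, 6↦6]  zeros at y ∈ {3, 4}
  x = 6: [0↦4, 1↦4, 2↦6, 3↦3, 4↦2, 5↦3, 6↦6]  zeros at y ∈ ∅
Collecting zeros: affine points = {(0, 0), (0, 2), (1, 0), (1, 3), (2, 2), (5, 3), (5, 4)}.
Total count |C(F_7)_aff| = 7.


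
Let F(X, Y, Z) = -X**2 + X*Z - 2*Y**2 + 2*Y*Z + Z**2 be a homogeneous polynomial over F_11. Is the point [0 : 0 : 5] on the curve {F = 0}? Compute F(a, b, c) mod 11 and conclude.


F(0,0,5) ≡ 3 (mod 11); P is NOT on the curve.

Evaluate F(0, 0, 5) term-by-term (mod 11).
  -X**2 ↦ -1·0·1·1 = 0
  X*Z ↦ 1·0·1·5 = 0
  -2*Y**2 ↦ -2·1·0·1 = 0
  2*Y*Z ↦ 2·1·0·5 = 0
  Z**2 ↦ 1·1·1·25 = 25
Sum: F(0, 0, 5) = (0) + (0) + (0) + (0) + (25) = 25.
Reducing mod 11: 25 ≡ 3 (mod 11).
Since F(a, b, c) ≡ 3 ≠ 0 (mod 11), P does NOT lie on the curve.


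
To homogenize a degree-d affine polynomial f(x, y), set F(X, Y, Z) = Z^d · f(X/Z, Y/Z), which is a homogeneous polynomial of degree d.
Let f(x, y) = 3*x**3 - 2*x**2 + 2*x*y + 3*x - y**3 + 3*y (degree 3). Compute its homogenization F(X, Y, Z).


F(X, Y, Z) = 3*X**3 - 2*X**2*Z + 2*X*Y*Z + 3*X*Z**2 - Y**3 + 3*Y*Z**2

deg(f) = 3.
Substitute x = X/Z, y = Y/Z into f, then multiply by Z^3.
  monomial 3·x^3·y^0 ↦ 3·X^3·Y^0·Z^0.
  monomial -2·x^2·y^0 ↦ -2·X^2·Y^0·Z^1.
  monomial 2·x^1·y^1 ↦ 2·X^1·Y^1·Z^1.
  monomial 3·x^1·y^0 ↦ 3·X^1·Y^0·Z^2.
  monomial -1·x^0·y^3 ↦ -1·X^0·Y^3·Z^0.
  monomial 3·x^0·y^1 ↦ 3·X^0·Y^1·Z^2.
Collecting: F(X, Y, Z) = 3*X**3 - 2*X**2*Z + 2*X*Y*Z + 3*X*Z**2 - Y**3 + 3*Y*Z**2.


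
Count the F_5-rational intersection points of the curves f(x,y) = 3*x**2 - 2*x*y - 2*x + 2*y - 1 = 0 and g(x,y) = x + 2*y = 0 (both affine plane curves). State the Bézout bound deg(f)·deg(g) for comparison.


Common zeros: {(1, 2)}; count = 1; Bézout bound = 2.

deg(f) = 2, deg(g) = 1, so Bézout bound = 2.
Scan x ∈ F_5. For each x, list the y ∈ F_5 with f(x, y) ≡ 0 and those with g(x, y) ≡ 0 (mod 5); the common zeros in that column are the intersection.
  x = 0: f ≡ 0 at y ∈ {3}; g ≡ 0 at y ∈ {0}; common: ∅.
  x = 1: f ≡ 0 at y ∈ {0, 1, 2, 3, 4}; g ≡ 0 at y ∈ {2}; common: {2}.
  x = 2: f ≡ 0 at y ∈ {1}; g ≡ 0 at y ∈ {4}; common: ∅.
  x = 3: f ≡ 0 at y ∈ {0}; g ≡ 0 at y ∈ {1}; common: ∅.
  x = 4: f ≡ 0 at y ∈ {4}; g ≡ 0 at y ∈ {3}; common: ∅.
Collecting: common zeros = {(1, 2)}, so the count is 1.
Comparison with the Bézout bound: 1 ≤ 2 = deg(f)·deg(g), as expected for curves with no common component (the affine F_5-count falls short of the bound because intersections may lie at infinity, over extension fields, or carry multiplicity).


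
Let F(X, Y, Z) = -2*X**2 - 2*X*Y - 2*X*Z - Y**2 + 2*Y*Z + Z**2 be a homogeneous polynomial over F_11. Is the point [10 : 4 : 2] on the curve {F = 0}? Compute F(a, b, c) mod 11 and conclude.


F(10,4,2) ≡ 3 (mod 11); P is NOT on the curve.

Evaluate F(10, 4, 2) term-by-term (mod 11).
  -2*X**2 ↦ -2·100·1·1 = -200
  -2*X*Y ↦ -2·10·4·1 = -80
  -2*X*Z ↦ -2·10·1·2 = -40
  -Y**2 ↦ -1·1·16·1 = -16
  2*Y*Z ↦ 2·1·4·2 = 16
  Z**2 ↦ 1·1·1·4 = 4
Sum: F(10, 4, 2) = (-200) + (-80) + (-40) + (-16) + (16) + (4) = -316.
Reducing mod 11: -316 ≡ 3 (mod 11).
Since F(a, b, c) ≡ 3 ≠ 0 (mod 11), P does NOT lie on the curve.


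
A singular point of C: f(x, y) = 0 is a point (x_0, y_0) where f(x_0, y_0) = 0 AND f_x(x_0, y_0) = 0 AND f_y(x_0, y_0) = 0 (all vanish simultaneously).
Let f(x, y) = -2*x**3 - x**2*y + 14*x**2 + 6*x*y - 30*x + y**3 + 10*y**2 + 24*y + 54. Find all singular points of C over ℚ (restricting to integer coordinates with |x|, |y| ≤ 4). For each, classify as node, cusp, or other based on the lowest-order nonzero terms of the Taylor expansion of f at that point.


Singular points: {(3, -3)}; classification: node.

Compute partial derivatives:
  f_x = -6*x**2 - 2*x*y + 28*x + 6*y - 30.
  f_y = -x**2 + 6*x + 3*y**2 + 20*y + 24.
Scan x_0 ∈ {−4, ..., 4}. For each x_0, f_y(x_0, y) is a polynomial in y; find its integer roots y ∈ {−4, ..., 4}, then test f_x and f at those candidates.
  x = -4: f_y(-4, y) = 3*y**2 + 20*y - 16; no integer root y with |y| ≤ 4.
  x = -3: f_y(-3, y) = 3*y**2 + 20*y - 3; no integer root y with |y| ≤ 4.
  x = -2: f_y(-2, y) = 3*y**2 + 20*y + 8; no integer root y with |y| ≤ 4.
  x = -1: f_y(-1, y) = 3*y**2 + 20*y + 17; vanishes at y ∈ {-1}. (-1, -1): f_x = -72 ≠ 0.
  x = 0: f_y(0, y) = 3*y**2 + 20*y + 24; no integer root y with |y| ≤ 4.
  x = 1: f_y(1, y) = 3*y**2 + 20*y + 29; no integer root y with |y| ≤ 4.
  x = 2: f_y(2, y) = 3*y**2 + 20*y + 32; vanishes at y ∈ {-4}. (2, -4): f_x = -6 ≠ 0.
  x = 3: f_y(3, y) = 3*y**2 + 20*y + 33; vanishes at y ∈ {-3}. (3, -3): f_x = 0, f = 0 — SINGULAR.
  x = 4: f_y(4, y) = 3*y**2 + 20*y + 32; vanishes at y ∈ {-4}. (4, -4): f_x = -6 ≠ 0.
Only singular point on the grid: (3, -3).
Classify: substitute x = 3 + u, y = -3 + v and expand: f = -2*u**3 - u**2*v - u**2 + v**3 + v**2.
No constant or linear terms (consistent with a singular point). Quadratic part: -u**2 + v**2. Cubic part: -2*u**3 - u**2*v + v**3.
The quadratic part v**2 - u**2 = (v − u)(v + u) splits into two distinct linear factors, so there are two distinct tangent lines y − -3 = ±(x − 3) — this is a node (ordinary double point).
Classification: node.


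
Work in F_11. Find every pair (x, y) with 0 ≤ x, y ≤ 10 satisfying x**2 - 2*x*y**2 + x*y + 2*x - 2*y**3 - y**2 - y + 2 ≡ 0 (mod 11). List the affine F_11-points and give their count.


Affine F_11-points: {(1, 1), (4, 9), (9, 1), (10, 6)}; count = 4.

For each of the 121 pairs (x, y) ∈ F_11², evaluate f(x, y) mod 11. Record the zeros.
  x = 0: [0↦2, 1↦9, 2↦2, 3↦2, 4↦8, 5↦8, 6↦1, 7↦8, 8↦6, 9↦5, 10↦4]  zeros at y ∈ ∅
  x = 1: [0↦5, 1↦0, 2↦10, 3↦1, 4↦5, 5↦10, 6↦4, 7↦8, 8↦10, 9↦9, 10↦4]  zeros at y ∈ {1}
  x = 2: [0↦10, 1↦4, 2↦9, 3↦2, 4↦4, 5↦3, 6↦9, 7↦10, 8↦5, 9↦4, 10↦6]  zeros at y ∈ ∅
  x = 3: [0↦6, 1↦10, 2↦10, 3↦5, 4↦5, 5↦9, 6↦5, 7↦3, 8↦2, 9↦1, 10↦10]  zeros at y ∈ ∅
  x = 4: [0↦4, 1↦7, 2↦2, 3↦10, 4↦8, 5↦6, 6↦3, 7↦9, 8↦1, 9↦0, 10↦5]  zeros at y ∈ {9}
  x = 5: [0↦4, 1↦6, 2↦7, 3↦6, 4↦2, 5↦5, 6↦3, 7↦6, 8↦2, 9↦1, 10↦2]  zeros at y ∈ ∅
  x = 6: [0↦6, 1↦7, 2↦3, 3↦4, 4↦9, 5↦6, 6↦5, 7↦5, 8↦5, 9↦4, 10↦1]  zeros at y ∈ ∅
  x = 7: [0↦10, 1↦10, 2↦1, 3↦4, 4↦7, 5↦9, 6↦9, 7↦6, 8↦10, 9↦9, 10↦2]  zeros at y ∈ ∅
  x = 8: [0↦5, 1↦4, 2↦1, 3↦6, 4↦7, 5↦3, 6↦4, 7↦9, 8↦6, 9↦5, 10↦5]  zeros at y ∈ ∅
  x = 9: [0↦2, 1↦0, 2↦3, 3↦10, 4↦9, 5↦10, 6↦1, 7↦3, 8↦4, 9↦3, 10↦10]  zeros at y ∈ {1}
  x = 10: [0↦1, 1↦9, 2↦7, 3↦5, 4↦2, 5↦8, 6↦0, 7↦10, 8↦4, 9↦3, 10↦6]  zeros at y ∈ {6}
Collecting zeros: affine points = {(1, 1), (4, 9), (9, 1), (10, 6)}.
Total count |C(F_11)_aff| = 4.


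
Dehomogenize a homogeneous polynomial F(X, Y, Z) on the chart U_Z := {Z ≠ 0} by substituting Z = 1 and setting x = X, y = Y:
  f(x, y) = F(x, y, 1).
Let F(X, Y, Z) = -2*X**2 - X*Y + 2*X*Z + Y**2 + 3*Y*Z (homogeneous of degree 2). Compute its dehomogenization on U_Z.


f(x, y) = -2*x**2 - x*y + 2*x + y**2 + 3*y

On U_Z we set Z = 1. Each monomial c·X^i·Y^j·Z^k in F becomes c·x^i·y^j·1^k = c·x^i·y^j.
Substituting Z = 1: F(X, Y, 1) = -2*x**2 - x*y + 2*x + y**2 + 3*y.
Note: deg(f) ≤ deg(F) = 2; strict inequality happens when F is divisible by Z (lost terms).


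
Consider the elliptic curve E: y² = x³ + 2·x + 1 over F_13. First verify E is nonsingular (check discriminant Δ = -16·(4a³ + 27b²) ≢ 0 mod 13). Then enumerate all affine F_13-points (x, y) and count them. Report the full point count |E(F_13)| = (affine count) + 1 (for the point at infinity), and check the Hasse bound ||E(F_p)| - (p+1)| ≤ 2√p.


Affine points = {(0, 1), (0, 12), (1, 2), (1, 11), (2, 0), (8, 3), (8, 10)}; affine count = 7; |E(F_13)| = 8.

Discriminant check: Δ ∝ 4a³ + 27b² = 4·2³ + 27·1² = 4·8 + 27·1 ≡ 7 (mod 13). Nonzero ⇒ E is nonsingular.
For each x ∈ F_13, compute rhs = x³ + 2·x + 1 mod 13, then count y ∈ F_13 with y² ≡ rhs.
  x = 0: rhs = 1, matching y values: 1, 12 (2 points).
  x = 1: rhs = 4, matching y values: 2, 11 (2 points).
  x = 2: rhs = 0, matching y values: 0 (1 points).
  x = 3: rhs = 8, matching y values: none (0 points).
  x = 4: rhs = 8, matching y values: none (0 points).
  x = 5: rhs = 6, matching y values: none (0 points).
  x = 6: rhs = 8, matching y values: none (0 points).
  x = 7: rhs = 7, matching y values: none (0 points).
  x = 8: rhs = 9, matching y values: 3, 10 (2 points).
  x = 9: rhs = 7, matching y values: none (0 points).
  x = 10: rhs = 7, matching y values: none (0 points).
  x = 11: rhs = 2, matching y values: none (0 points).
  x = 12: rhs = 11, matching y values: none (0 points).
Total affine count: 7.
Full point count |E(F_13)| = 7 + 1 = 8.
Hasse bound: |8 − (13+1)| = |-6| = 6 ≤ 2√13 ≈ 7.2111 ✓.


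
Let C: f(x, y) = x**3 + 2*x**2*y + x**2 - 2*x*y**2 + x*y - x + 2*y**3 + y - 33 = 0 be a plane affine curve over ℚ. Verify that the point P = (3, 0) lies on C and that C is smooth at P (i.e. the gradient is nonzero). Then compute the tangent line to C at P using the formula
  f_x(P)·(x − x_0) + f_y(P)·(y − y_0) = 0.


Tangent line at P: 32*x + 22*y - 96 = 0.

Step 1: f(3, 0) = 0, so P lies on C.
Step 2: partial derivatives
  f_x(x, y) = 3*x**2 + 4*x*y + 2*x - 2*y**2 + y - 1, f_y(x, y) = 2*x**2 - 4*x*y + x + 6*y**2 + 1.
  f_x(P) = 32, f_y(P) = 22 (gradient nonzero, so P is smooth).
Step 3: tangent line at P: 32·(x − 3) + 22·(y − 0) = 0.
Expanding: 32*x + 22*y - 96 = 0.


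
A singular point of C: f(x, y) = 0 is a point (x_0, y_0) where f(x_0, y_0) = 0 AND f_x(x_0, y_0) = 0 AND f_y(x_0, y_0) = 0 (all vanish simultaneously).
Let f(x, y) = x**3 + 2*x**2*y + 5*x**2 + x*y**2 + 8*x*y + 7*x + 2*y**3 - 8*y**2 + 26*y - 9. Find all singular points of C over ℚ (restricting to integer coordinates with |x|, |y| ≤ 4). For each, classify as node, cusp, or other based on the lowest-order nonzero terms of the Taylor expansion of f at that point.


Singular points: {(-3, 2)}; classification: cusp.

Compute partial derivatives:
  f_x = 3*x**2 + 4*x*y + 10*x + y**2 + 8*y + 7.
  f_y = 2*x**2 + 2*x*y + 8*x + 6*y**2 - 16*y + 26.
Scan x_0 ∈ {−4, ..., 4}. For each x_0, f_y(x_0, y) is a polynomial in y; find its integer roots y ∈ {−4, ..., 4}, then test f_x and f at those candidates.
  x = -4: f_y(-4, y) = 6*y**2 - 24*y + 26; no integer root y with |y| ≤ 4.
  x = -3: f_y(-3, y) = 6*y**2 - 22*y + 20; vanishes at y ∈ {2}. (-3, 2): f_x = 0, f = 0 — SINGULAR.
  x = -2: f_y(-2, y) = 6*y**2 - 20*y + 18; no integer root y with |y| ≤ 4.
  x = -1: f_y(-1, y) = 6*y**2 - 18*y + 20; no integer root y with |y| ≤ 4.
  x = 0: f_y(0, y) = 6*y**2 - 16*y + 26; no integer root y with |y| ≤ 4.
  x = 1: f_y(1, y) = 6*y**2 - 14*y + 36; no integer root y with |y| ≤ 4.
  x = 2: f_y(2, y) = 6*y**2 - 12*y + 50; no integer root y with |y| ≤ 4.
  x = 3: f_y(3, y) = 6*y**2 - 10*y + 68; no integer root y with |y| ≤ 4.
  x = 4: f_y(4, y) = 6*y**2 - 8*y + 90; no integer root y with |y| ≤ 4.
Only singular point on the grid: (-3, 2).
Classify: substitute x = -3 + u, y = 2 + v and expand: f = u**3 + 2*u**2*v + u*v**2 + 2*v**3 + v**2.
No constant or linear terms (consistent with a singular point). Quadratic part: v**2. Cubic part: u**3 + 2*u**2*v + u*v**2 + 2*v**3.
The quadratic part v**2 is a perfect square, so there is a single (double) tangent line v = 0, i.e. y = 2. Restricting the cubic part to that line (v = 0) leaves u**3 ≠ 0, so f is not divisible by v and the branch is v² ≈ -u**3 to lowest order — this is a cusp.
Classification: cusp.


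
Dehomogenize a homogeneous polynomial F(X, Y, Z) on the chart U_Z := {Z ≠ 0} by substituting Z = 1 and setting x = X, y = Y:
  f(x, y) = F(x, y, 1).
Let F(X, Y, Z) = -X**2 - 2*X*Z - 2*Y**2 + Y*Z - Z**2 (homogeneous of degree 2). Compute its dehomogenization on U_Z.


f(x, y) = -x**2 - 2*x - 2*y**2 + y - 1

On U_Z we set Z = 1. Each monomial c·X^i·Y^j·Z^k in F becomes c·x^i·y^j·1^k = c·x^i·y^j.
Substituting Z = 1: F(X, Y, 1) = -x**2 - 2*x - 2*y**2 + y - 1.
Note: deg(f) ≤ deg(F) = 2; strict inequality happens when F is divisible by Z (lost terms).


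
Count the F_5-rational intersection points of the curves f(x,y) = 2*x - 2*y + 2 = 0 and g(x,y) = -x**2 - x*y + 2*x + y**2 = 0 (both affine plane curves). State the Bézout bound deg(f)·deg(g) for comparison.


Common zeros: ∅; count = 0; Bézout bound = 2.

deg(f) = 1, deg(g) = 2, so Bézout bound = 2.
Scan x ∈ F_5. For each x, list the y ∈ F_5 with f(x, y) ≡ 0 and those with g(x, y) ≡ 0 (mod 5); the common zeros in that column are the intersection.
  x = 0: f ≡ 0 at y ∈ {1}; g ≡ 0 at y ∈ {0}; common: ∅.
  x = 1: f ≡ 0 at y ∈ {2}; g ≡ 0 at y ∈ ∅; common: ∅.
  x = 2: f ≡ 0 at y ∈ {3}; g ≡ 0 at y ∈ {0, 2}; common: ∅.
  x = 3: f ≡ 0 at y ∈ {4}; g ≡ 0 at y ∈ {1, 2}; common: ∅.
  x = 4: f ≡ 0 at y ∈ {0}; g ≡ 0 at y ∈ ∅; common: ∅.
Collecting: common zeros = ∅, so the count is 0.
Comparison with the Bézout bound: 0 ≤ 2 = deg(f)·deg(g), as expected for curves with no common component (the affine F_5-count falls short of the bound because intersections may lie at infinity, over extension fields, or carry multiplicity).


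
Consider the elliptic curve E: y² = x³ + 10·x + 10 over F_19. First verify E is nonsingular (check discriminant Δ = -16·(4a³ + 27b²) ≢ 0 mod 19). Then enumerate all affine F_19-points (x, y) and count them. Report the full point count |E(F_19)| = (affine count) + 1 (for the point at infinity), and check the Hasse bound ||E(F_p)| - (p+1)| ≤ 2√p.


Affine points = {(2, 0), (4, 0), (6, 1), (6, 18), (7, 9), (7, 10), (11, 8), (11, 11), (13, 0), (14, 5), (14, 14), (15, 1), (15, 18), (17, 1), (17, 18)}; affine count = 15; |E(F_19)| = 16.

Discriminant check: Δ ∝ 4a³ + 27b² = 4·10³ + 27·10² = 4·1000 + 27·100 ≡ 12 (mod 19). Nonzero ⇒ E is nonsingular.
For each x ∈ F_19, compute rhs = x³ + 10·x + 10 mod 19, then count y ∈ F_19 with y² ≡ rhs.
  x = 0: rhs = 10, matching y values: none (0 points).
  x = 1: rhs = 2, matching y values: none (0 points).
  x = 2: rhs = 0, matching y values: 0 (1 points).
  x = 3: rhs = 10, matching y values: none (0 points).
  x = 4: rhs = 0, matching y values: 0 (1 points).
  x = 5: rhs = 14, matching y values: none (0 points).
  x = 6: rhs = 1, matching y values: 1, 18 (2 points).
  x = 7: rhs = 5, matching y values: 9, 10 (2 points).
  x = 8: rhs = 13, matching y values: none (0 points).
  x = 9: rhs = 12, matching y values: none (0 points).
  x = 10: rhs = 8, matching y values: none (0 points).
  x = 11: rhs = 7, matching y values: 8, 11 (2 points).
  x = 12: rhs = 15, matching y values: none (0 points).
  x = 13: rhs = 0, matching y values: 0 (1 points).
  x = 14: rhs = 6, matching y values: 5, 14 (2 points).
  x = 15: rhs = 1, matching y values: 1, 18 (2 points).
  x = 16: rhs = 10, matching y values: none (0 points).
  x = 17: rhs = 1, matching y values: 1, 18 (2 points).
  x = 18: rhs = 18, matching y values: none (0 points).
Total affine count: 15.
Full point count |E(F_19)| = 15 + 1 = 16.
Hasse bound: |16 − (19+1)| = |-4| = 4 ≤ 2√19 ≈ 8.7178 ✓.


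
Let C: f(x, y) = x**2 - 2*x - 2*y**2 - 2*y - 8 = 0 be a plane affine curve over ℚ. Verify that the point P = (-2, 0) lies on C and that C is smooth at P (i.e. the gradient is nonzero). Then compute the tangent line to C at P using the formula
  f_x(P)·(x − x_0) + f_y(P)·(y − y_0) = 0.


Tangent line at P: -6*x - 2*y - 12 = 0.

Step 1: f(-2, 0) = 0, so P lies on C.
Step 2: partial derivatives
  f_x(x, y) = 2*x - 2, f_y(x, y) = -4*y - 2.
  f_x(P) = -6, f_y(P) = -2 (gradient nonzero, so P is smooth).
Step 3: tangent line at P: -6·(x − -2) + -2·(y − 0) = 0.
Expanding: -6*x - 2*y - 12 = 0.


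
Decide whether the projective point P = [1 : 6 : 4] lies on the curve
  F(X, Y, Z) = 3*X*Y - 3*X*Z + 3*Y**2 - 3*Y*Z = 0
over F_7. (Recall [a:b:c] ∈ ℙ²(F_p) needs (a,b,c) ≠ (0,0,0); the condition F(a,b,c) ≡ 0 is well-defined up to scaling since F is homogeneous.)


F(1,6,4) ≡ 0 (mod 7); P is on the curve.

Evaluate F(1, 6, 4) term-by-term (mod 7).
  3*X*Y ↦ 3·1·6·1 = 18
  -3*X*Z ↦ -3·1·1·4 = -12
  3*Y**2 ↦ 3·1·36·1 = 108
  -3*Y*Z ↦ -3·1·6·4 = -72
Sum: F(1, 6, 4) = (18) + (-12) + (108) + (-72) = 42.
Reducing mod 7: 42 ≡ 0 (mod 7).
Since F(a, b, c) ≡ 0 (mod 7), P lies on the curve.


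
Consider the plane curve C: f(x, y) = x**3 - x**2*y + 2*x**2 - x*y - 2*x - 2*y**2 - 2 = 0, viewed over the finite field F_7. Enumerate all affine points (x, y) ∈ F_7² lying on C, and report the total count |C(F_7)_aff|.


Affine F_7-points: {(2, 5), (2, 6), (6, 2), (6, 5)}; count = 4.

For each of the 49 pairs (x, y) ∈ F_7², evaluate f(x, y) mod 7. Record the zeros.
  x = 0: [0↦5, 1↦3, 2↦4, 3↦1, 4↦1, 5↦4, 6↦3]  zeros at y ∈ ∅
  x = 1: [0↦6, 1↦2, 2↦1, 3↦3, 4↦1, 5↦2, 6↦6]  zeros at y ∈ ∅
  x = 2: [0↦3, 1↦2, 2↦4, 3↦2, 4↦3, 5↦0, 6↦0]  zeros at y ∈ {5, 6}
  x = 3: [0↦2, 1↦2, 2↦5, 3↦4, 4↦6, 5↦4, 6↦5]  zeros at y ∈ ∅
  x = 4: [0↦2, 1↦1, 2↦3, 3↦1, 4↦2, 5↦6, 6↦6]  zeros at y ∈ ∅
  x = 5: [0↦2, 1↦5, 2↦4, 3↦6, 4↦4, 5↦5, 6↦2]  zeros at y ∈ ∅
  x = 6: [0↦1, 1↦6, 2↦0, 3↦4, 4↦4, 5↦0, 6↦6]  zeros at y ∈ {2, 5}
Collecting zeros: affine points = {(2, 5), (2, 6), (6, 2), (6, 5)}.
Total count |C(F_7)_aff| = 4.


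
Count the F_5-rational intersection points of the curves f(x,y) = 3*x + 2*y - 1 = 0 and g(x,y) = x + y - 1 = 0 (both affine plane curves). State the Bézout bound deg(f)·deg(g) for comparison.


Common zeros: {(4, 2)}; count = 1; Bézout bound = 1.

deg(f) = 1, deg(g) = 1, so Bézout bound = 1.
Scan x ∈ F_5. For each x, list the y ∈ F_5 with f(x, y) ≡ 0 and those with g(x, y) ≡ 0 (mod 5); the common zeros in that column are the intersection.
  x = 0: f ≡ 0 at y ∈ {3}; g ≡ 0 at y ∈ {1}; common: ∅.
  x = 1: f ≡ 0 at y ∈ {4}; g ≡ 0 at y ∈ {0}; common: ∅.
  x = 2: f ≡ 0 at y ∈ {0}; g ≡ 0 at y ∈ {4}; common: ∅.
  x = 3: f ≡ 0 at y ∈ {1}; g ≡ 0 at y ∈ {3}; common: ∅.
  x = 4: f ≡ 0 at y ∈ {2}; g ≡ 0 at y ∈ {2}; common: {2}.
Collecting: common zeros = {(4, 2)}, so the count is 1.
Comparison with the Bézout bound: 1 ≤ 1 = deg(f)·deg(g), as expected for curves with no common component (the bound is attained).


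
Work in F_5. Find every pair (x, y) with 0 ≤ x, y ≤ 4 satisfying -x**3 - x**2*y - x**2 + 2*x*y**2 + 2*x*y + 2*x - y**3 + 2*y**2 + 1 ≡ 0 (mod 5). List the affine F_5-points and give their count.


Affine F_5-points: {(1, 1), (1, 4), (2, 3), (2, 4), (3, 1), (4, 1), (4, 2)}; count = 7.

For each of the 25 pairs (x, y) ∈ F_5², evaluate f(x, y) mod 5. Record the zeros.
  x = 0: [0↦1, 1↦2, 2↦1, 3↦2, 4↦4]  zeros at y ∈ ∅
  x = 1: [0↦1, 1↦0, 2↦1, 3↦3, 4↦0]  zeros at y ∈ {1, 4}
  x = 2: [0↦3, 1↦3, 2↦4, 3↦0, 4↦0]  zeros at y ∈ {3, 4}
  x = 3: [0↦1, 1↦0, 2↦4, 3↦2, 4↦3]  zeros at y ∈ {1}
  x = 4: [0↦4, 1↦0, 2↦0, 3↦3, 4↦3]  zeros at y ∈ {1, 2}
Collecting zeros: affine points = {(1, 1), (1, 4), (2, 3), (2, 4), (3, 1), (4, 1), (4, 2)}.
Total count |C(F_5)_aff| = 7.


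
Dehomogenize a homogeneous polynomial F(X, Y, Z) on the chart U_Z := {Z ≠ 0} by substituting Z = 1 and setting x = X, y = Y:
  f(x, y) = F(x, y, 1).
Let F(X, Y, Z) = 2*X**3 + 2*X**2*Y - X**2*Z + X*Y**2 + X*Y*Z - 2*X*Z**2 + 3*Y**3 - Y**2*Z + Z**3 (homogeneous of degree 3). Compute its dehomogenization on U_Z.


f(x, y) = 2*x**3 + 2*x**2*y - x**2 + x*y**2 + x*y - 2*x + 3*y**3 - y**2 + 1

On U_Z we set Z = 1. Each monomial c·X^i·Y^j·Z^k in F becomes c·x^i·y^j·1^k = c·x^i·y^j.
Substituting Z = 1: F(X, Y, 1) = 2*x**3 + 2*x**2*y - x**2 + x*y**2 + x*y - 2*x + 3*y**3 - y**2 + 1.
Note: deg(f) ≤ deg(F) = 3; strict inequality happens when F is divisible by Z (lost terms).


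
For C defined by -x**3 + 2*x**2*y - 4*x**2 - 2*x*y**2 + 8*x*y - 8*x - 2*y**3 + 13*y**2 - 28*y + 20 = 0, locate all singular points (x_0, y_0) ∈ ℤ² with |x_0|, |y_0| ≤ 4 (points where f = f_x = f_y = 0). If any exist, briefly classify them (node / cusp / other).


Singular points: {(0, 2)}; classification: cusp.

Compute partial derivatives:
  f_x = -3*x**2 + 4*x*y - 8*x - 2*y**2 + 8*y - 8.
  f_y = 2*x**2 - 4*x*y + 8*x - 6*y**2 + 26*y - 28.
Scan x_0 ∈ {−4, ..., 4}. For each x_0, f_y(x_0, y) is a polynomial in y; find its integer roots y ∈ {−4, ..., 4}, then test f_x and f at those candidates.
  x = -4: f_y(-4, y) = -6*y**2 + 42*y - 28; no integer root y with |y| ≤ 4.
  x = -3: f_y(-3, y) = -6*y**2 + 38*y - 34; no integer root y with |y| ≤ 4.
  x = -2: f_y(-2, y) = -6*y**2 + 34*y - 36; no integer root y with |y| ≤ 4.
  x = -1: f_y(-1, y) = -6*y**2 + 30*y - 34; no integer root y with |y| ≤ 4.
  x = 0: f_y(0, y) = -6*y**2 + 26*y - 28; vanishes at y ∈ {2}. (0, 2): f_x = 0, f = 0 — SINGULAR.
  x = 1: f_y(1, y) = -6*y**2 + 22*y - 18; no integer root y with |y| ≤ 4.
  x = 2: f_y(2, y) = -6*y**2 + 18*y - 4; no integer root y with |y| ≤ 4.
  x = 3: f_y(3, y) = -6*y**2 + 14*y + 14; no integer root y with |y| ≤ 4.
  x = 4: f_y(4, y) = -6*y**2 + 10*y + 36; no integer root y with |y| ≤ 4.
Only singular point on the grid: (0, 2).
Classify: substitute x = 0 + u, y = 2 + v and expand: f = -u**3 + 2*u**2*v - 2*u*v**2 - 2*v**3 + v**2.
No constant or linear terms (consistent with a singular point). Quadratic part: v**2. Cubic part: -u**3 + 2*u**2*v - 2*u*v**2 - 2*v**3.
The quadratic part v**2 is a perfect square, so there is a single (double) tangent line v = 0, i.e. y = 2. Restricting the cubic part to that line (v = 0) leaves -u**3 ≠ 0, so f is not divisible by v and the branch is v² ≈ u**3 to lowest order — this is a cusp.
Classification: cusp.


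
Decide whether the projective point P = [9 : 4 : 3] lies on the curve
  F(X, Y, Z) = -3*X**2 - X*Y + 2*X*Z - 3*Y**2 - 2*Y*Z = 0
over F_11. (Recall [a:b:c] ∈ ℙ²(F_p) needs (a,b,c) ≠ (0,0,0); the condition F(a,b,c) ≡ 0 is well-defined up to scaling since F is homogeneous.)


F(9,4,3) ≡ 0 (mod 11); P is on the curve.

Evaluate F(9, 4, 3) term-by-term (mod 11).
  -3*X**2 ↦ -3·81·1·1 = -243
  -X*Y ↦ -1·9·4·1 = -36
  2*X*Z ↦ 2·9·1·3 = 54
  -3*Y**2 ↦ -3·1·16·1 = -48
  -2*Y*Z ↦ -2·1·4·3 = -24
Sum: F(9, 4, 3) = (-243) + (-36) + (54) + (-48) + (-24) = -297.
Reducing mod 11: -297 ≡ 0 (mod 11).
Since F(a, b, c) ≡ 0 (mod 11), P lies on the curve.


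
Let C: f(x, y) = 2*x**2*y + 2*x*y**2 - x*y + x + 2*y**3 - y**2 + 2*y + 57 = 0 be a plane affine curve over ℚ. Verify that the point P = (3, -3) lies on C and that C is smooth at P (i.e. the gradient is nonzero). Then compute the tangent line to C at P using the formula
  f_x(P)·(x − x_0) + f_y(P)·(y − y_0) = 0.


Tangent line at P: -14*x + 41*y + 165 = 0.

Step 1: f(3, -3) = 0, so P lies on C.
Step 2: partial derivatives
  f_x(x, y) = 4*x*y + 2*y**2 - y + 1, f_y(x, y) = 2*x**2 + 4*x*y - x + 6*y**2 - 2*y + 2.
  f_x(P) = -14, f_y(P) = 41 (gradient nonzero, so P is smooth).
Step 3: tangent line at P: -14·(x − 3) + 41·(y − -3) = 0.
Expanding: -14*x + 41*y + 165 = 0.


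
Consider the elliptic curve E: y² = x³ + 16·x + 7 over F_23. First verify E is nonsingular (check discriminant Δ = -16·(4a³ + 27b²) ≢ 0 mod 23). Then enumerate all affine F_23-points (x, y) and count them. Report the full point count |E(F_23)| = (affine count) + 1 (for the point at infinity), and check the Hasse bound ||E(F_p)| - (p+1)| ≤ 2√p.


Affine points = {(1, 1), (1, 22), (2, 1), (2, 22), (3, 6), (3, 17), (7, 5), (7, 18), (8, 7), (8, 16), (9, 11), (9, 12), (12, 8), (12, 15), (14, 10), (14, 13), (16, 9), (16, 14), (18, 3), (18, 20), (20, 1), (20, 22), (21, 6), (21, 17), (22, 6), (22, 17)}; affine count = 26; |E(F_23)| = 27.

Discriminant check: Δ ∝ 4a³ + 27b² = 4·16³ + 27·7² = 4·4096 + 27·49 ≡ 20 (mod 23). Nonzero ⇒ E is nonsingular.
For each x ∈ F_23, compute rhs = x³ + 16·x + 7 mod 23, then count y ∈ F_23 with y² ≡ rhs.
  x = 0: rhs = 7, matching y values: none (0 points).
  x = 1: rhs = 1, matching y values: 1, 22 (2 points).
  x = 2: rhs = 1, matching y values: 1, 22 (2 points).
  x = 3: rhs = 13, matching y values: 6, 17 (2 points).
  x = 4: rhs = 20, matching y values: none (0 points).
  x = 5: rhs = 5, matching y values: none (0 points).
  x = 6: rhs = 20, matching y values: none (0 points).
  x = 7: rhs = 2, matching y values: 5, 18 (2 points).
  x = 8: rhs = 3, matching y values: 7, 16 (2 points).
  x = 9: rhs = 6, matching y values: 11, 12 (2 points).
  x = 10: rhs = 17, matching y values: none (0 points).
  x = 11: rhs = 19, matching y values: none (0 points).
  x = 12: rhs = 18, matching y values: 8, 15 (2 points).
  x = 13: rhs = 20, matching y values: none (0 points).
  x = 14: rhs = 8, matching y values: 10, 13 (2 points).
  x = 15: rhs = 11, matching y values: none (0 points).
  x = 16: rhs = 12, matching y values: 9, 14 (2 points).
  x = 17: rhs = 17, matching y values: none (0 points).
  x = 18: rhs = 9, matching y values: 3, 20 (2 points).
  x = 19: rhs = 17, matching y values: none (0 points).
  x = 20: rhs = 1, matching y values: 1, 22 (2 points).
  x = 21: rhs = 13, matching y values: 6, 17 (2 points).
  x = 22: rhs = 13, matching y values: 6, 17 (2 points).
Total affine count: 26.
Full point count |E(F_23)| = 26 + 1 = 27.
Hasse bound: |27 − (23+1)| = |3| = 3 ≤ 2√23 ≈ 9.5917 ✓.


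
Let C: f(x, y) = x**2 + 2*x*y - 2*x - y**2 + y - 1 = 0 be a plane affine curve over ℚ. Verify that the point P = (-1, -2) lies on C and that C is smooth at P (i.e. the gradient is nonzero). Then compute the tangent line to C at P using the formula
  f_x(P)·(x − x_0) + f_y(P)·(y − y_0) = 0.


Tangent line at P: -8*x + 3*y - 2 = 0.

Step 1: f(-1, -2) = 0, so P lies on C.
Step 2: partial derivatives
  f_x(x, y) = 2*x + 2*y - 2, f_y(x, y) = 2*x - 2*y + 1.
  f_x(P) = -8, f_y(P) = 3 (gradient nonzero, so P is smooth).
Step 3: tangent line at P: -8·(x − -1) + 3·(y − -2) = 0.
Expanding: -8*x + 3*y - 2 = 0.


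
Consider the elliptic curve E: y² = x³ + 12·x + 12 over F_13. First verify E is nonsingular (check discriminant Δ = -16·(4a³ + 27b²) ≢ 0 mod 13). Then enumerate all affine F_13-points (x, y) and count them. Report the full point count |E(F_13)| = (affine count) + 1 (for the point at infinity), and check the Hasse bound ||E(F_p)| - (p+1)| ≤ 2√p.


Affine points = {(0, 5), (0, 8), (1, 5), (1, 8), (3, 6), (3, 7), (6, 1), (6, 12), (7, 6), (7, 7), (8, 3), (8, 10), (9, 2), (9, 11), (10, 1), (10, 12), (12, 5), (12, 8)}; affine count = 18; |E(F_13)| = 19.

Discriminant check: Δ ∝ 4a³ + 27b² = 4·12³ + 27·12² = 4·1728 + 27·144 ≡ 10 (mod 13). Nonzero ⇒ E is nonsingular.
For each x ∈ F_13, compute rhs = x³ + 12·x + 12 mod 13, then count y ∈ F_13 with y² ≡ rhs.
  x = 0: rhs = 12, matching y values: 5, 8 (2 points).
  x = 1: rhs = 12, matching y values: 5, 8 (2 points).
  x = 2: rhs = 5, matching y values: none (0 points).
  x = 3: rhs = 10, matching y values: 6, 7 (2 points).
  x = 4: rhs = 7, matching y values: none (0 points).
  x = 5: rhs = 2, matching y values: none (0 points).
  x = 6: rhs = 1, matching y values: 1, 12 (2 points).
  x = 7: rhs = 10, matching y values: 6, 7 (2 points).
  x = 8: rhs = 9, matching y values: 3, 10 (2 points).
  x = 9: rhs = 4, matching y values: 2, 11 (2 points).
  x = 10: rhs = 1, matching y values: 1, 12 (2 points).
  x = 11: rhs = 6, matching y values: none (0 points).
  x = 12: rhs = 12, matching y values: 5, 8 (2 points).
Total affine count: 18.
Full point count |E(F_13)| = 18 + 1 = 19.
Hasse bound: |19 − (13+1)| = |5| = 5 ≤ 2√13 ≈ 7.2111 ✓.


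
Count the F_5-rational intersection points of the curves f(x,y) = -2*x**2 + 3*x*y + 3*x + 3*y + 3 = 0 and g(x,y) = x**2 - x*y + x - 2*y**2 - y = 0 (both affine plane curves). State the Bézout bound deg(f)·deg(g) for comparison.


Common zeros: ∅; count = 0; Bézout bound = 4.

deg(f) = 2, deg(g) = 2, so Bézout bound = 4.
Scan x ∈ F_5. For each x, list the y ∈ F_5 with f(x, y) ≡ 0 and those with g(x, y) ≡ 0 (mod 5); the common zeros in that column are the intersection.
  x = 0: f ≡ 0 at y ∈ {4}; g ≡ 0 at y ∈ {0, 2}; common: ∅.
  x = 1: f ≡ 0 at y ∈ {1}; g ≡ 0 at y ∈ {2}; common: ∅.
  x = 2: f ≡ 0 at y ∈ {1}; g ≡ 0 at y ∈ ∅; common: ∅.
  x = 3: f ≡ 0 at y ∈ {3}; g ≡ 0 at y ∈ ∅; common: ∅.
  x = 4: f ≡ 0 at y ∈ ∅; g ≡ 0 at y ∈ {0}; common: ∅.
Collecting: common zeros = ∅, so the count is 0.
Comparison with the Bézout bound: 0 ≤ 4 = deg(f)·deg(g), as expected for curves with no common component (the affine F_5-count falls short of the bound because intersections may lie at infinity, over extension fields, or carry multiplicity).


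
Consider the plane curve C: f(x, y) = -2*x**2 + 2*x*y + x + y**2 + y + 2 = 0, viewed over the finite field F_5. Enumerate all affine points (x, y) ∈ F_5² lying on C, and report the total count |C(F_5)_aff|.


Affine F_5-points: {(1, 1), (2, 2), (2, 3), (3, 1), (3, 2), (4, 3)}; count = 6.

For each of the 25 pairs (x, y) ∈ F_5², evaluate f(x, y) mod 5. Record the zeros.
  x = 0: [0↦2, 1↦4, 2↦3, 3↦4, 4↦2]  zeros at y ∈ ∅
  x = 1: [0↦1, 1↦0, 2↦1, 3↦4, 4↦4]  zeros at y ∈ {1}
  x = 2: [0↦1, 1↦2, 2↦0, 3↦0, 4↦2]  zeros at y ∈ {2, 3}
  x = 3: [0↦2, 1↦0, 2↦0, 3↦2, 4↦1]  zeros at y ∈ {1, 2}
  x = 4: [0↦4, 1↦4, 2↦1, 3↦0, 4↦1]  zeros at y ∈ {3}
Collecting zeros: affine points = {(1, 1), (2, 2), (2, 3), (3, 1), (3, 2), (4, 3)}.
Total count |C(F_5)_aff| = 6.


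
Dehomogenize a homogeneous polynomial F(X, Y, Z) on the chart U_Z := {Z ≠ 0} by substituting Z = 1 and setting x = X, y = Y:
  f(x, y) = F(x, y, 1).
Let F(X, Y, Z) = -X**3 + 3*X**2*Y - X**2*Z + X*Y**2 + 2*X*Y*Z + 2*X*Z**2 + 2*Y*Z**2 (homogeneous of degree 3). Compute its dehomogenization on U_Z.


f(x, y) = -x**3 + 3*x**2*y - x**2 + x*y**2 + 2*x*y + 2*x + 2*y

On U_Z we set Z = 1. Each monomial c·X^i·Y^j·Z^k in F becomes c·x^i·y^j·1^k = c·x^i·y^j.
Substituting Z = 1: F(X, Y, 1) = -x**3 + 3*x**2*y - x**2 + x*y**2 + 2*x*y + 2*x + 2*y.
Note: deg(f) ≤ deg(F) = 3; strict inequality happens when F is divisible by Z (lost terms).


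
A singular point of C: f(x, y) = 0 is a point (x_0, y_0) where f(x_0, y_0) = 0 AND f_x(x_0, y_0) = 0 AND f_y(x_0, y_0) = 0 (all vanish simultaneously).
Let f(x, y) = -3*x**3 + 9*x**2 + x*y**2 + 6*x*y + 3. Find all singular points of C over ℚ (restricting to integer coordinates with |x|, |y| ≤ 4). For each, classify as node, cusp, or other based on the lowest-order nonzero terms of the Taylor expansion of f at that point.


Singular points: {(1, -3)}; classification: cusp.

Compute partial derivatives:
  f_x = -9*x**2 + 18*x + y**2 + 6*y.
  f_y = 2*x*y + 6*x.
Scan x_0 ∈ {−4, ..., 4}. For each x_0, f_y(x_0, y) is a polynomial in y; find its integer roots y ∈ {−4, ..., 4}, then test f_x and f at those candidates.
  x = -4: f_y(-4, y) = -8*y - 24; vanishes at y ∈ {-3}. (-4, -3): f_x = -225 ≠ 0.
  x = -3: f_y(-3, y) = -6*y - 18; vanishes at y ∈ {-3}. (-3, -3): f_x = -144 ≠ 0.
  x = -2: f_y(-2, y) = -4*y - 12; vanishes at y ∈ {-3}. (-2, -3): f_x = -81 ≠ 0.
  x = -1: f_y(-1, y) = -2*y - 6; vanishes at y ∈ {-3}. (-1, -3): f_x = -36 ≠ 0.
  x = 0: f_y(0, y) = 0; vanishes at y ∈ {-4, -3, -2, -1, 0, 1, 2, 3, 4}. (0, -4): f_x = -8 ≠ 0; (0, -3): f_x = -9 ≠ 0; (0, -2): f_x = -8 ≠ 0; (0, -1): f_x = -5 ≠ 0; (0, 0): f_x = 0 but f = 3 ≠ 0; (0, 1): f_x = 7 ≠ 0; (0, 2): f_x = 16 ≠ 0; (0, 3): f_x = 27 ≠ 0; (0, 4): f_x = 40 ≠ 0.
  x = 1: f_y(1, y) = 2*y + 6; vanishes at y ∈ {-3}. (1, -3): f_x = 0, f = 0 — SINGULAR.
  x = 2: f_y(2, y) = 4*y + 12; vanishes at y ∈ {-3}. (2, -3): f_x = -9 ≠ 0.
  x = 3: f_y(3, y) = 6*y + 18; vanishes at y ∈ {-3}. (3, -3): f_x = -36 ≠ 0.
  x = 4: f_y(4, y) = 8*y + 24; vanishes at y ∈ {-3}. (4, -3): f_x = -81 ≠ 0.
Only singular point on the grid: (1, -3).
Classify: substitute x = 1 + u, y = -3 + v and expand: f = -3*u**3 + u*v**2 + v**2.
No constant or linear terms (consistent with a singular point). Quadratic part: v**2. Cubic part: -3*u**3 + u*v**2.
The quadratic part v**2 is a perfect square, so there is a single (double) tangent line v = 0, i.e. y = -3. Restricting the cubic part to that line (v = 0) leaves -3*u**3 ≠ 0, so f is not divisible by v and the branch is v² ≈ 3*u**3 to lowest order — this is a cusp.
Classification: cusp.
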